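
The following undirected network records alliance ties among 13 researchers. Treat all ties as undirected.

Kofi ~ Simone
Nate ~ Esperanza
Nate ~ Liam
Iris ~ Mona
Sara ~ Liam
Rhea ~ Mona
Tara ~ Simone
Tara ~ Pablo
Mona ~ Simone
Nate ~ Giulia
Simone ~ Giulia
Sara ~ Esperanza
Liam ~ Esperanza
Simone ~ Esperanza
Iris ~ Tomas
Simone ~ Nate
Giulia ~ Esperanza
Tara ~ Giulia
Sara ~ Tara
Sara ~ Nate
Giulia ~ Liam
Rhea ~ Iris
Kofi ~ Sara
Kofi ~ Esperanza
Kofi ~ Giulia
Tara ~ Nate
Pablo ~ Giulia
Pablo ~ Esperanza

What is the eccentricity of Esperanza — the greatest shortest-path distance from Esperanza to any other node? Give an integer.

Distances from Esperanza: Giulia:1, Iris:3, Kofi:1, Liam:1, Mona:2, Nate:1, Pablo:1, Rhea:3, Sara:1, Simone:1, Tara:2, Tomas:4.
The largest is 4 (to Tomas), so the eccentricity of Esperanza is 4.

4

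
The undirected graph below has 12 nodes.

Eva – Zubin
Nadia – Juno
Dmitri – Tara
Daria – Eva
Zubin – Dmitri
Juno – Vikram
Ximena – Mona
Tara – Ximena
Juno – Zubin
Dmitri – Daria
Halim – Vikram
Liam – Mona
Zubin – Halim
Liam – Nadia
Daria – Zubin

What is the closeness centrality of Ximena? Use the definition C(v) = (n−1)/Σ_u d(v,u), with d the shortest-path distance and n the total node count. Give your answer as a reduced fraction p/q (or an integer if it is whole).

Distances from Ximena: Daria:3, Dmitri:2, Eva:4, Halim:4, Juno:4, Liam:2, Mona:1, Nadia:3, Tara:1, Vikram:5, Zubin:3. Sum = 32.
n = 12, so closeness = 11/32.

11/32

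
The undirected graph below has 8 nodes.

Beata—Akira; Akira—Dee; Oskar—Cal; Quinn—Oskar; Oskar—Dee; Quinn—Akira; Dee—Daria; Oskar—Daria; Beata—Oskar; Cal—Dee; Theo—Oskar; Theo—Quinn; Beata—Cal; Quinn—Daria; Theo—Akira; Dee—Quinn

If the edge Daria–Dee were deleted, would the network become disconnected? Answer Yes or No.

No

Even without that edge, Daria still reaches Dee via Daria – Quinn – Dee, so the network stays connected. Not a bridge.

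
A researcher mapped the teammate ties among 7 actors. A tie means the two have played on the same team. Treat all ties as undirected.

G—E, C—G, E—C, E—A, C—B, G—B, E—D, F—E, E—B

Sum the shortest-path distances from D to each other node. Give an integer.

11

Distances from D: A:2, B:2, C:2, E:1, F:2, G:2.
Sum = 2 + 2 + 2 + 1 + 2 + 2 = 11.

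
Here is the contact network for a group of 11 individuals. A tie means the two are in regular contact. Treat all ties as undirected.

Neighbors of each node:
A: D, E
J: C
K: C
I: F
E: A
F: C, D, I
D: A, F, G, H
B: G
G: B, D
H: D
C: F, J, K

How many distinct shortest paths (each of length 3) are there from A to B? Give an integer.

1

The shortest distance is 3, and the only length-3 path is A–D–G–B. So there is exactly 1 shortest path.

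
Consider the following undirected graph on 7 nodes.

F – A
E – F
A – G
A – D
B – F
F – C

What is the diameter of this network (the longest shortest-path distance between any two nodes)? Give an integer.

3

Eccentricity of each node (its greatest distance to any other): A:2, B:3, C:3, D:3, E:3, F:2, G:3.
The maximum eccentricity is 3, realized for instance by the pair D–C via D – A – F – C. So the diameter is 3.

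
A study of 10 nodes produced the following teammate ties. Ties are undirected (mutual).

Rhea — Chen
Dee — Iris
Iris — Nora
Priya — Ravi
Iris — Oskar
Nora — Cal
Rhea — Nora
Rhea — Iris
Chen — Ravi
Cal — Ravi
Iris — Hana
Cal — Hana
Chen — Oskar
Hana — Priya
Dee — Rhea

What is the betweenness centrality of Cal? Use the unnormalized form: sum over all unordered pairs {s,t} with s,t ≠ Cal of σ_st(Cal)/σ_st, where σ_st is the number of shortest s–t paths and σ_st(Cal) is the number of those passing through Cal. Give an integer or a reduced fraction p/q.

199/60

Pairs whose geodesics pass through Cal — Ravi–Hana: 1/2; Ravi–Nora: 1; Ravi–Iris: 2/5; Priya–Nora: 2/3; Hana–Nora: 1/2; Hana–Chen: 1/4.
All other pairs contribute 0.
Summing the contributions gives betweenness(Cal) = 199/60.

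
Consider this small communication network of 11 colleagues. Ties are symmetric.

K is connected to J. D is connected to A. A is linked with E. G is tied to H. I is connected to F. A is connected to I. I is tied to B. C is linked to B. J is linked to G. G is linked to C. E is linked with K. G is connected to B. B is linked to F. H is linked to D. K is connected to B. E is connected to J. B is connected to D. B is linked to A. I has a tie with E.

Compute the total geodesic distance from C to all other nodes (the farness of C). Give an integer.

19

Distances from C: A:2, B:1, D:2, E:3, F:2, G:1, H:2, I:2, J:2, K:2.
Sum = 2 + 1 + 2 + 3 + 2 + 1 + 2 + 2 + 2 + 2 = 19.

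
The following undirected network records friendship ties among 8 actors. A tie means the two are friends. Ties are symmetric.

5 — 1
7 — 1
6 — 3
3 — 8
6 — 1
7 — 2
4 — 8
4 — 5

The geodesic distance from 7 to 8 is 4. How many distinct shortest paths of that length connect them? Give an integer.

The shortest distance is 4. The length-4 paths are: 7–1–6–3–8; 7–1–5–4–8.
That gives 2 distinct shortest paths.

2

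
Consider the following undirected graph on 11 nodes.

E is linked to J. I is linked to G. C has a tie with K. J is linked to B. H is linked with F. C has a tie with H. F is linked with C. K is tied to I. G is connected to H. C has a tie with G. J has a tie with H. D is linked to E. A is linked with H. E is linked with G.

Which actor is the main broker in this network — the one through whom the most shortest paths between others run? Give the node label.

Unnormalized betweenness of each node: A:0, B:0, C:25/3, D:0, E:11, F:0, G:29/2, H:115/6, I:3/2, J:35/3, K:5/6.
H has the largest value, 115/6, making it the main broker — the node through which the most shortest paths run.

H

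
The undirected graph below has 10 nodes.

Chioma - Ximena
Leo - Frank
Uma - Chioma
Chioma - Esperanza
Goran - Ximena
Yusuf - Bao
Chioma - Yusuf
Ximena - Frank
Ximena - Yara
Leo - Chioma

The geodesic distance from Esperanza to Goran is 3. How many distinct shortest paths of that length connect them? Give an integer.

The shortest distance is 3, and the only length-3 path is Esperanza–Chioma–Ximena–Goran. So there is exactly 1 shortest path.

1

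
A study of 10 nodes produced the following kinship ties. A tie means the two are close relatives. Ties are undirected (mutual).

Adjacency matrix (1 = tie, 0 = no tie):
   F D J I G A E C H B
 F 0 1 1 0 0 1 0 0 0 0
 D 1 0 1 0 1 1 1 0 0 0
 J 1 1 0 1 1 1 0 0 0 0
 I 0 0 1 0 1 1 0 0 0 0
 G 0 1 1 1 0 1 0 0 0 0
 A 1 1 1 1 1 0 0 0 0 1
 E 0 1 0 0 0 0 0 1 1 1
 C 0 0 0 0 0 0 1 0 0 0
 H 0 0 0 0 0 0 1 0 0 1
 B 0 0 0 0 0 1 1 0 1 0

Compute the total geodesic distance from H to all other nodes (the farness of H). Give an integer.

20

Distances from H: A:2, B:1, C:2, D:2, E:1, F:3, G:3, I:3, J:3.
Sum = 2 + 1 + 2 + 2 + 1 + 3 + 3 + 3 + 3 = 20.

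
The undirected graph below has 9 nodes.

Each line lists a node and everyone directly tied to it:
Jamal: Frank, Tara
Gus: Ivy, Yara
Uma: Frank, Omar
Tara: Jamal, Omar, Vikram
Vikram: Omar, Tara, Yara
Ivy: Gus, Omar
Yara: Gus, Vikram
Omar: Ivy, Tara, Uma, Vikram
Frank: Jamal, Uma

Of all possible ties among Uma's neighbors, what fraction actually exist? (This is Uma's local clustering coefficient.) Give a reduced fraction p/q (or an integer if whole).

Uma's neighbors: Frank and Omar (k = 2).
Possible neighbor pairs: C(2,2) = 1. Edges among them: none → e = 0.
Clustering(Uma) = 0/1.

0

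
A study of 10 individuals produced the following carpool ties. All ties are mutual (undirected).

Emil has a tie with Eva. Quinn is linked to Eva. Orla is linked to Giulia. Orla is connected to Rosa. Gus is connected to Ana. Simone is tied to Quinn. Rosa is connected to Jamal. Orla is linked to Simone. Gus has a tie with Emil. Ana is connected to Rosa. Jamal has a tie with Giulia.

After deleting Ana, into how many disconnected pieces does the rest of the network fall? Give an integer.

Ana's neighbors (Gus and Rosa) remain reachable from one another through other ties, so the rest of the network stays in one piece.

1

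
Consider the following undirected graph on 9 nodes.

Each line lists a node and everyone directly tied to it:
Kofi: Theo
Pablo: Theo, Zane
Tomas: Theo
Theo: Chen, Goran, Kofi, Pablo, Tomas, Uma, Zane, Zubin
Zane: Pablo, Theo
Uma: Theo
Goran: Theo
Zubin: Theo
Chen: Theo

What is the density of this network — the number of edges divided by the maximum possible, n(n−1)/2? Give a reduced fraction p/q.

1/4

There are 9 edges and 9 nodes, so the maximum possible is C(9,2) = 36.
Density = 9/36 = 1/4.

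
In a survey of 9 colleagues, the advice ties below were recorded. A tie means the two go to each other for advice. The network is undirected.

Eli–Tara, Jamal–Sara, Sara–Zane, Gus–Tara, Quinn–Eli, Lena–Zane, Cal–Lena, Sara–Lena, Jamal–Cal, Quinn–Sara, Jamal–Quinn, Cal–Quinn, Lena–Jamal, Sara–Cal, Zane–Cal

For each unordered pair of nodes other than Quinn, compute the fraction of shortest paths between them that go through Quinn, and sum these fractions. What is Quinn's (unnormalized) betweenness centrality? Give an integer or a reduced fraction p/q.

15

Pairs whose geodesics pass through Quinn — Sara–Gus: 1; Sara–Tara: 1; Sara–Eli: 1; Jamal–Gus: 1; Jamal–Tara: 1; Jamal–Eli: 1; Zane–Gus: 2/2; Zane–Tara: 2/2; Zane–Eli: 2/2; Cal–Gus: 1; Cal–Tara: 1; Cal–Eli: 1; Lena–Gus: 3/3; Lena–Tara: 3/3 … (+1 more pairs).
All other pairs contribute 0.
Summing the contributions gives betweenness(Quinn) = 15.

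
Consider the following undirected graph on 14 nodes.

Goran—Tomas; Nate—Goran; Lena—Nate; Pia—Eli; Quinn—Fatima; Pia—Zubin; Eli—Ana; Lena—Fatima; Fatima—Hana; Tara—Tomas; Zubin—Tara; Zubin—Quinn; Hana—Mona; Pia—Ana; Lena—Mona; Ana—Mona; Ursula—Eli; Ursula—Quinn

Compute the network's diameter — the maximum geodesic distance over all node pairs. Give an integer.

5

Eccentricity of each node (its greatest distance to any other): Ana:4, Eli:5, Fatima:4, Goran:5, Hana:5, Lena:4, Mona:4, Nate:4, Pia:4, Quinn:4, Tara:4, Tomas:5, Ursula:5, Zubin:4.
The maximum eccentricity is 5, realized for instance by the pair Tomas–Hana via Tomas – Goran – Nate – Lena – Fatima – Hana. So the diameter is 5.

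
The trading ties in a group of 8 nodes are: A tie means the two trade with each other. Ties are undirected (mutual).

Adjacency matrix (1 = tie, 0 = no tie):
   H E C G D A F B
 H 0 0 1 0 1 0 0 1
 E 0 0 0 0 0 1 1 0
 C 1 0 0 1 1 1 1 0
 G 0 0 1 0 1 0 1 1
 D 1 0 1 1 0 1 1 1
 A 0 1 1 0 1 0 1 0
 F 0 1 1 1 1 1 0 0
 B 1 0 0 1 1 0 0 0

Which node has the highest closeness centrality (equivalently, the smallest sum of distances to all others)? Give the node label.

Farness (sum of distances to all others) for each node — A:10, B:12, C:9, D:8, E:14, F:9, G:10, H:12.
The smallest farness is 8, for D, so D has the highest closeness.

D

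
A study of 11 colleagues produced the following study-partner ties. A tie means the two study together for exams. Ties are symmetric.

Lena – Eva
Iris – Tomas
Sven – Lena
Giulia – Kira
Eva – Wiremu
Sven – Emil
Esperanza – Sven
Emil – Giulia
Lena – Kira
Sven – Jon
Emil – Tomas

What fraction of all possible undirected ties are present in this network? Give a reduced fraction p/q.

1/5

There are 11 edges and 11 nodes, so the maximum possible is C(11,2) = 55.
Density = 11/55 = 1/5.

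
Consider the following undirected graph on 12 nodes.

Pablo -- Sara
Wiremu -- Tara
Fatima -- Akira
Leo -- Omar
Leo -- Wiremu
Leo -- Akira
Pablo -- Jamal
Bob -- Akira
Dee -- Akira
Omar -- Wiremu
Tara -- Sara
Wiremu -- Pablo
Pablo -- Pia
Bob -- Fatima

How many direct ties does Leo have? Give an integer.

3

Leo is directly tied to Akira, Omar, and Wiremu. That is 3 neighbors, so the degree of Leo is 3.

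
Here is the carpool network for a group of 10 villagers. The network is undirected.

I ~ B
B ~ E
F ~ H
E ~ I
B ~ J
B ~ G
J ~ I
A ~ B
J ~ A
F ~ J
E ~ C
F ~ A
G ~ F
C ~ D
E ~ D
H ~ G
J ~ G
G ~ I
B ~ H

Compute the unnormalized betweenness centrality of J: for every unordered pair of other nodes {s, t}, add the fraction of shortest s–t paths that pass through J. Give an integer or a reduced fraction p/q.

31/12

Pairs whose geodesics pass through J — F–B: 1/4; F–I: 1/2; F–E: 2/6; F–D: 2/6; F–C: 2/6; A–I: 1/2; A–G: 1/3.
All other pairs contribute 0.
Summing the contributions gives betweenness(J) = 31/12.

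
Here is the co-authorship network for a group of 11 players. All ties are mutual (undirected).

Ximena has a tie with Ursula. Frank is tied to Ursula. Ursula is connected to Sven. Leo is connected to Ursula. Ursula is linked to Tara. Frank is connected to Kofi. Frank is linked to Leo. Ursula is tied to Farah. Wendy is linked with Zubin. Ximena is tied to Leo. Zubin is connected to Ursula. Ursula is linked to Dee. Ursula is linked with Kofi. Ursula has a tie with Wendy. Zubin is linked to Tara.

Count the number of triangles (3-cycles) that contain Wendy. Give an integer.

Wendy's neighbors: Ursula and Zubin.
Neighbor pairs that are themselves tied: Wendy–Ursula–Zubin. Each forms one triangle with Wendy, for 1 in total.

1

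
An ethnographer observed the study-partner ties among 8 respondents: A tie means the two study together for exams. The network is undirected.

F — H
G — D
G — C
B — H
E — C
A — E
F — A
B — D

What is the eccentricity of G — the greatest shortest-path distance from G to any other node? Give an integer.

4

Distances from G: A:3, B:2, C:1, D:1, E:2, F:4, H:3.
The largest is 4 (to F), so the eccentricity of G is 4.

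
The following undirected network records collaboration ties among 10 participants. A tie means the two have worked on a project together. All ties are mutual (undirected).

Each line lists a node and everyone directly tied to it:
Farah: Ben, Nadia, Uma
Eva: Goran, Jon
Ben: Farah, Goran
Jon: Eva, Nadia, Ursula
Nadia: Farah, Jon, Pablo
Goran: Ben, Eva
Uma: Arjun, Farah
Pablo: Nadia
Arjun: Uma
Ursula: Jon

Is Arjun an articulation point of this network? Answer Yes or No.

Even without Arjun, every remaining node can still reach every other (the residual graph is connected), so Arjun is not a cut vertex.

No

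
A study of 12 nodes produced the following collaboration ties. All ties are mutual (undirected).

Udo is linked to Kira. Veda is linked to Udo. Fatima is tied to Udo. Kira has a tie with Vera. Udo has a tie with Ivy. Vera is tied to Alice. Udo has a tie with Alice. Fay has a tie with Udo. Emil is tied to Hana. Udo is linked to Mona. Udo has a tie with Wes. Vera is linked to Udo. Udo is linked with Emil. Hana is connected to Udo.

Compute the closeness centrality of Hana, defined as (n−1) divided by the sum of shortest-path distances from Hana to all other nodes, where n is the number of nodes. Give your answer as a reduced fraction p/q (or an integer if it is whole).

Distances from Hana: Alice:2, Emil:1, Fatima:2, Fay:2, Ivy:2, Kira:2, Mona:2, Udo:1, Veda:2, Vera:2, Wes:2. Sum = 20.
n = 12, so closeness = 11/20.

11/20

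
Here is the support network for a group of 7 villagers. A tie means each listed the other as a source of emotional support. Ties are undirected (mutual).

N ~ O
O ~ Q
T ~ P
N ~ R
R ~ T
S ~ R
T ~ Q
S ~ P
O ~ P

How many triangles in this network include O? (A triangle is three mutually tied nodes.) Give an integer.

0

O's neighbors are N, P, and Q, but none of them are tied to each other, so no triangle contains O.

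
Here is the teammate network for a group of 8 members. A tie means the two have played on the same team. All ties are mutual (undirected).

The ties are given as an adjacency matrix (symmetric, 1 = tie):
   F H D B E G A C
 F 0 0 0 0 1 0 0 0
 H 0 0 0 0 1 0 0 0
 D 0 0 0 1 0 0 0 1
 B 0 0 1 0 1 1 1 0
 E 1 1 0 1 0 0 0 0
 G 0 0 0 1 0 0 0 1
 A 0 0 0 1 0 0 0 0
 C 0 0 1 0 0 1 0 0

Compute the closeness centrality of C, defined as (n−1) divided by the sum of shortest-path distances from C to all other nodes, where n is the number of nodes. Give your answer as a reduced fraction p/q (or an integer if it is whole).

7/18

Distances from C: A:3, B:2, D:1, E:3, F:4, G:1, H:4. Sum = 18.
n = 8, so closeness = 7/18.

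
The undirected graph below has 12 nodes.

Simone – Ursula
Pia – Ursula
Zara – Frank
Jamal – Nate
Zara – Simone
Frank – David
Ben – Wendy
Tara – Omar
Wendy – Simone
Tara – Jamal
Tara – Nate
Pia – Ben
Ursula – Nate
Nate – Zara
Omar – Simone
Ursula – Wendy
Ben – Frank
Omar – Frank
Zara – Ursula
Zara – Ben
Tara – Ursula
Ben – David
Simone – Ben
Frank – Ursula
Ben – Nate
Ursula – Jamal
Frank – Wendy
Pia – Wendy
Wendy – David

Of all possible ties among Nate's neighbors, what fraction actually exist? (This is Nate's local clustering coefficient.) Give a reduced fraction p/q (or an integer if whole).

Nate's neighbors: Ben, Jamal, Tara, Ursula, and Zara (k = 5).
Possible neighbor pairs: C(5,2) = 10. Edges among them: Ben–Zara, Jamal–Tara, Jamal–Ursula, Tara–Ursula, Ursula–Zara → e = 5.
Clustering(Nate) = 5/10 = 1/2.

1/2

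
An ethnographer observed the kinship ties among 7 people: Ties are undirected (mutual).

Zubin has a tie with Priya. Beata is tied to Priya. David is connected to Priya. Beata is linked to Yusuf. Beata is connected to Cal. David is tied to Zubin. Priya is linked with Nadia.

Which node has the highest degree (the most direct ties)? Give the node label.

Priya

Degrees — Beata:3, Cal:1, David:2, Nadia:1, Priya:4, Yusuf:1, Zubin:2.
The maximum is 4, attained only by Priya.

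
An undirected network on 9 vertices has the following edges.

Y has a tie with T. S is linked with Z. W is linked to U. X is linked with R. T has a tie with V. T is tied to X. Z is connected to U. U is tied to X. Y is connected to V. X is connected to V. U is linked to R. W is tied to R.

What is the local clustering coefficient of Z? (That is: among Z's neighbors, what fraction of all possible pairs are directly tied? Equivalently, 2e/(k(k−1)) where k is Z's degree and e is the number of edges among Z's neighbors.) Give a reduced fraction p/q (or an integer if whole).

Z's neighbors: S and U (k = 2).
Possible neighbor pairs: C(2,2) = 1. Edges among them: none → e = 0.
Clustering(Z) = 0/1.

0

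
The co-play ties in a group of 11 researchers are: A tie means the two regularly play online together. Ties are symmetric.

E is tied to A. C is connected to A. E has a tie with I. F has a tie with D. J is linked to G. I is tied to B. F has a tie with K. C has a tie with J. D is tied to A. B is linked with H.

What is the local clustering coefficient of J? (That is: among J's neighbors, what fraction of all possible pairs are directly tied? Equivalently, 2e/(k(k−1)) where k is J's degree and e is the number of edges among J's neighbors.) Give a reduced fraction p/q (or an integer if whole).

J's neighbors: C and G (k = 2).
Possible neighbor pairs: C(2,2) = 1. Edges among them: none → e = 0.
Clustering(J) = 0/1.

0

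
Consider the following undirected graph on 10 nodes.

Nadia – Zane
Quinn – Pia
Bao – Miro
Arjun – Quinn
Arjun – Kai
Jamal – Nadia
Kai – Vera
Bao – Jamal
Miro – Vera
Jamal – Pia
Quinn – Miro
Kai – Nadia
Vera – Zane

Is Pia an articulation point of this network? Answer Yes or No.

No

Even without Pia, every remaining node can still reach every other (the residual graph is connected), so Pia is not a cut vertex.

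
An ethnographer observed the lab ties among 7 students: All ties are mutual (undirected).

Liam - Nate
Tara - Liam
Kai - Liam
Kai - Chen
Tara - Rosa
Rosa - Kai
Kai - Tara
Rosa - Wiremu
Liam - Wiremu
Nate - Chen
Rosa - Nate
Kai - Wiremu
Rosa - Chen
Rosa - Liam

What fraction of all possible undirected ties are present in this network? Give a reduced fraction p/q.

There are 14 edges and 7 nodes, so the maximum possible is C(7,2) = 21.
Density = 14/21 = 2/3.

2/3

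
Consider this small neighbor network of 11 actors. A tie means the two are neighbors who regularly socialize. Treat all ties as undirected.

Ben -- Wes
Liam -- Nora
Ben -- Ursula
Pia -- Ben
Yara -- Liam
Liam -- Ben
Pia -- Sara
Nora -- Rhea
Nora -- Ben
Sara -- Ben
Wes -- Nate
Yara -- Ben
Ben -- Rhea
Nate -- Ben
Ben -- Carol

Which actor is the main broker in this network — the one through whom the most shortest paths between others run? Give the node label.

Ben

Unnormalized betweenness of each node: Ben:39, Carol:0, Liam:1/2, Nate:0, Nora:1/2, Pia:0, Rhea:0, Sara:0, Ursula:0, Wes:0, Yara:0.
Ben has the largest value, 39, making it the main broker — the node through which the most shortest paths run.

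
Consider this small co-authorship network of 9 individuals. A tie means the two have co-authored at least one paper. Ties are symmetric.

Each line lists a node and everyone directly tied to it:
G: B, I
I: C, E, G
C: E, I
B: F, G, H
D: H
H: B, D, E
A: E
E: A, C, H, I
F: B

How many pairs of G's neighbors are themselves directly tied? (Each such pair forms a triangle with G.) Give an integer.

0

G's neighbors are B and I, but none of them are tied to each other, so no triangle contains G.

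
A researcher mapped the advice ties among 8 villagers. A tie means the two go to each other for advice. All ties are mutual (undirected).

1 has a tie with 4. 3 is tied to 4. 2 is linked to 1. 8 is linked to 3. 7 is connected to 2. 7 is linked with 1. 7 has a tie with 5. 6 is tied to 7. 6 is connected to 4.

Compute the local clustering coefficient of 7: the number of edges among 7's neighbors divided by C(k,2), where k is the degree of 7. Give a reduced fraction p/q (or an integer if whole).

7's neighbors: 1, 2, 5, and 6 (k = 4).
Possible neighbor pairs: C(4,2) = 6. Edges among them: 1–2 → e = 1.
Clustering(7) = 1/6.

1/6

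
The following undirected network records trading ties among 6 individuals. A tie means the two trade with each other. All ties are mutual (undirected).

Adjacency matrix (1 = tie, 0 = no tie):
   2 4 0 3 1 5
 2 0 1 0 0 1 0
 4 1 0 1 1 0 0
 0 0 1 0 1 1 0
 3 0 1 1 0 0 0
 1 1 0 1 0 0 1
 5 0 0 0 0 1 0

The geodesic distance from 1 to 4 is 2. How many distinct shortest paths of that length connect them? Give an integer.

The shortest distance is 2. The length-2 paths are: 1–2–4; 1–0–4.
That gives 2 distinct shortest paths.

2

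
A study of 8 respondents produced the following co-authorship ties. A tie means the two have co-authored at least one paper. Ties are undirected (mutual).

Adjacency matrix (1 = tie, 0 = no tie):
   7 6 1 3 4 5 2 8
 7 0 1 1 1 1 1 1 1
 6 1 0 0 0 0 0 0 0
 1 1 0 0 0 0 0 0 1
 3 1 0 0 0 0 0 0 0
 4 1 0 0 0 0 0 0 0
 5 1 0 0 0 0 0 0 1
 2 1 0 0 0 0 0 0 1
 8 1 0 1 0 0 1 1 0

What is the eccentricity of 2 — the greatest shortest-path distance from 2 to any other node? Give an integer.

2

Distances from 2: 1:2, 3:2, 4:2, 5:2, 6:2, 7:1, 8:1.
The largest is 2 (to 6, 1, 3, 4, and 5), so the eccentricity of 2 is 2.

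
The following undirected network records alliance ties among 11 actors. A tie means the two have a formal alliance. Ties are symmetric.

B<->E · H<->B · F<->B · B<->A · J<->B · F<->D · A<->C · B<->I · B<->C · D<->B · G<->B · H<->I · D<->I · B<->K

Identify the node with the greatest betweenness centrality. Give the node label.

Unnormalized betweenness of each node: A:0, B:40, C:0, D:1/2, E:0, F:0, G:0, H:0, I:1/2, J:0, K:0.
B has the largest value, 40, making it the main broker — the node through which the most shortest paths run.

B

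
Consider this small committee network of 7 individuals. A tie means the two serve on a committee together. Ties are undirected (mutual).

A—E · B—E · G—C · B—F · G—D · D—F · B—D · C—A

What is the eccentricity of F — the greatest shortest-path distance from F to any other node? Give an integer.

3

Distances from F: A:3, B:1, C:3, D:1, E:2, G:2.
The largest is 3 (to C and A), so the eccentricity of F is 3.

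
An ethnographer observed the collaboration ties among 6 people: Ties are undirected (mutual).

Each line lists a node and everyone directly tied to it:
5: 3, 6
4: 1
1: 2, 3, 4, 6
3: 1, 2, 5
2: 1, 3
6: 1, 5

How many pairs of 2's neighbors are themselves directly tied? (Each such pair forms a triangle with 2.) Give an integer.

1

2's neighbors: 1 and 3.
Neighbor pairs that are themselves tied: 2–1–3. Each forms one triangle with 2, for 1 in total.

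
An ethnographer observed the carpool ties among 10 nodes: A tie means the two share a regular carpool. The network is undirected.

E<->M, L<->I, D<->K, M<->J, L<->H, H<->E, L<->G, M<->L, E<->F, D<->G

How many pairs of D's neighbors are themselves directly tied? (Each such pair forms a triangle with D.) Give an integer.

D's neighbors are G and K, but none of them are tied to each other, so no triangle contains D.

0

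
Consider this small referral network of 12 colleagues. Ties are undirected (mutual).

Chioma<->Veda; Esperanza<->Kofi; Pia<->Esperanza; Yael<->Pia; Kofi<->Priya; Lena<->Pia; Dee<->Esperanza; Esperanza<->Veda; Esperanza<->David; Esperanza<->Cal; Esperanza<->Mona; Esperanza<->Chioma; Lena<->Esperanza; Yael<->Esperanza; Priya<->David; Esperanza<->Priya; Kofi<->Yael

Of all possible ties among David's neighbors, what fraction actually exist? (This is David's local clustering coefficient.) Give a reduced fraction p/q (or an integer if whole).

1

David's neighbors: Esperanza and Priya (k = 2).
Possible neighbor pairs: C(2,2) = 1. Edges among them: Esperanza–Priya → e = 1.
Clustering(David) = 1/1.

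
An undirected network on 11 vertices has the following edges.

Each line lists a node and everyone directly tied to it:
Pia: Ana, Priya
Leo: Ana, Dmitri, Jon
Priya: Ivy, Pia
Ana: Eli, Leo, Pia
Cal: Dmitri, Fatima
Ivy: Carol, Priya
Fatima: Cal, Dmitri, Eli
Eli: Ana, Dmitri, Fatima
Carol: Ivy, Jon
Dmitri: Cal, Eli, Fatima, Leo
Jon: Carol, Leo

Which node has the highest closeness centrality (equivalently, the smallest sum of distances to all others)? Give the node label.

Leo

Farness (sum of distances to all others) for each node — Ana:20, Cal:30, Carol:27, Dmitri:22, Eli:23, Fatima:26, Ivy:30, Jon:23, Leo:19, Pia:24, Priya:28.
The smallest farness is 19, for Leo, so Leo has the highest closeness.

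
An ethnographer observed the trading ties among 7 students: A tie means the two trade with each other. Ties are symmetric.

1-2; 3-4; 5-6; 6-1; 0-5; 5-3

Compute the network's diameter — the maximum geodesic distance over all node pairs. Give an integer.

Eccentricity of each node (its greatest distance to any other): 0:4, 1:4, 2:5, 3:4, 4:5, 5:3, 6:3.
The maximum eccentricity is 5, realized for instance by the pair 2–4 via 2 – 1 – 6 – 5 – 3 – 4. So the diameter is 5.

5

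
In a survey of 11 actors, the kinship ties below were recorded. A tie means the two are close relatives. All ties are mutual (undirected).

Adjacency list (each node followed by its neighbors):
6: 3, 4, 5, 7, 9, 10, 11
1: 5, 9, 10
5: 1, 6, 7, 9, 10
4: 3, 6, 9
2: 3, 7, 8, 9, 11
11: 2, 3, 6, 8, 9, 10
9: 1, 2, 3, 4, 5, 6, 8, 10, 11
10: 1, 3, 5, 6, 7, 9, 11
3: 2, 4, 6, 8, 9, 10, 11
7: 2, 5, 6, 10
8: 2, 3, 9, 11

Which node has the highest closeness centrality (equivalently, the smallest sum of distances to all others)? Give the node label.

9

Farness (sum of distances to all others) for each node — 1:17, 2:15, 3:13, 4:17, 5:15, 6:13, 7:16, 8:16, 9:11, 10:13, 11:14.
The smallest farness is 11, for 9, so 9 has the highest closeness.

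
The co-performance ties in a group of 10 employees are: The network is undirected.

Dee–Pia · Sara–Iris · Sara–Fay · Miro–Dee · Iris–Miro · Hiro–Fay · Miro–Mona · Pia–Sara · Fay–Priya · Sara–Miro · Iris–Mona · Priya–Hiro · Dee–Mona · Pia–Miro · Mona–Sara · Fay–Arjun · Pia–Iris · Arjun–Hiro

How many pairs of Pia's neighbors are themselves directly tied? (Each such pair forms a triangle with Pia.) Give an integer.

Pia's neighbors: Dee, Iris, Miro, and Sara.
Neighbor pairs that are themselves tied: Pia–Dee–Miro; Pia–Iris–Miro; Pia–Iris–Sara; Pia–Miro–Sara. Each forms one triangle with Pia, for 4 in total.

4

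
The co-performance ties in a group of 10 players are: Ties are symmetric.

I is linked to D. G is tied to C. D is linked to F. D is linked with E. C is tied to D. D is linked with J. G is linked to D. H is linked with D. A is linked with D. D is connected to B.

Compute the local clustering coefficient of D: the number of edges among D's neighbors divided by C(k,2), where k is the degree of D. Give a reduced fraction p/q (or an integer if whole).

D's neighbors: A, B, C, E, F, G, H, I, and J (k = 9).
Possible neighbor pairs: C(9,2) = 36. Edges among them: C–G → e = 1.
Clustering(D) = 1/36.

1/36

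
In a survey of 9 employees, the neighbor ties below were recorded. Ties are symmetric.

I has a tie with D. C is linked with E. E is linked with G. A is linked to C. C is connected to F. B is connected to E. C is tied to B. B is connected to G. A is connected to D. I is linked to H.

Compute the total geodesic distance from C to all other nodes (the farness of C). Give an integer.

Distances from C: A:1, B:1, D:2, E:1, F:1, G:2, H:4, I:3.
Sum = 1 + 1 + 2 + 1 + 1 + 2 + 4 + 3 = 15.

15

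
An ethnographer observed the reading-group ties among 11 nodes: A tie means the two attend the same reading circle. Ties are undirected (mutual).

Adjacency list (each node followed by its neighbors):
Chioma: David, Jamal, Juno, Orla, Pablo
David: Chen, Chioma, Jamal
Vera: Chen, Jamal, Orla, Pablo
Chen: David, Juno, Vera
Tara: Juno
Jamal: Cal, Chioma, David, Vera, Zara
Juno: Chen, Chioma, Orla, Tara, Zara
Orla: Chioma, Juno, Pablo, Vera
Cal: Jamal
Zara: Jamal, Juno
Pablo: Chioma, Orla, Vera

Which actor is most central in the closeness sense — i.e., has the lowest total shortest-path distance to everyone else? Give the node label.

Chioma

Farness (sum of distances to all others) for each node — Cal:25, Chen:18, Chioma:15, David:18, Jamal:16, Juno:16, Orla:17, Pablo:20, Tara:25, Vera:17, Zara:19.
The smallest farness is 15, for Chioma, so Chioma has the highest closeness.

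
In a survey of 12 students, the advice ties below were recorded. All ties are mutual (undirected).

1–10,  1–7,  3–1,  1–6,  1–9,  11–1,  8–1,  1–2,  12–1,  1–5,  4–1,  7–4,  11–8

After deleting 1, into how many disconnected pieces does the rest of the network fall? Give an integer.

9

Without 1, the remaining ties split the others into: {9}; {4, 7}; {10}; {8, 11}; {5}; {12}; {6}; {3}; {2}.
That's 9 separate components.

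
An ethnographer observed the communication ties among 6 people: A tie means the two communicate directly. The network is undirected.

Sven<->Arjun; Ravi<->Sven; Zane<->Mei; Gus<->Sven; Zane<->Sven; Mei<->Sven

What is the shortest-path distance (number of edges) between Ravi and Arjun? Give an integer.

One shortest route is Ravi – Sven – Arjun, which uses 2 edges, and Ravi and Arjun are not directly tied, so nothing shorter exists. So d(Ravi,Arjun) = 2.

2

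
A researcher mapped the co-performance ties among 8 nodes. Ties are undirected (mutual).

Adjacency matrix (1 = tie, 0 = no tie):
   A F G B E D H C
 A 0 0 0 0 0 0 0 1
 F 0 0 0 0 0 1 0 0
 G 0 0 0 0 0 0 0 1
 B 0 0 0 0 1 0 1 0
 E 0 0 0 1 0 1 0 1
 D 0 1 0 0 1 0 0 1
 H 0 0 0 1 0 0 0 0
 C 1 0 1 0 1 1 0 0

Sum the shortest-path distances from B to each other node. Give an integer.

15

Distances from B: A:3, C:2, D:2, E:1, F:3, G:3, H:1.
Sum = 3 + 2 + 2 + 1 + 3 + 3 + 1 = 15.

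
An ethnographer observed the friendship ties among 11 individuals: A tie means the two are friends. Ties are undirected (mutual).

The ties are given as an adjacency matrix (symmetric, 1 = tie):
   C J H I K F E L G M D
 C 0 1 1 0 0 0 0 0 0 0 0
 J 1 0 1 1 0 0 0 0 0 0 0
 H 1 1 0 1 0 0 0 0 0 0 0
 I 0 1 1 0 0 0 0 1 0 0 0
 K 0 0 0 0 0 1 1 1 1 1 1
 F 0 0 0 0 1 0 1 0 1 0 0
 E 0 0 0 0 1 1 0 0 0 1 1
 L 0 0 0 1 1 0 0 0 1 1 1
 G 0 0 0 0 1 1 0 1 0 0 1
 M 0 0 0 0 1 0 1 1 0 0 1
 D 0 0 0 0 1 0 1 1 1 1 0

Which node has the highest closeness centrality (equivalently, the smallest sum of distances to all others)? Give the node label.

Farness (sum of distances to all others) for each node — C:33, D:19, E:24, F:25, G:20, H:25, I:19, J:25, K:18, L:16, M:20.
The smallest farness is 16, for L, so L has the highest closeness.

L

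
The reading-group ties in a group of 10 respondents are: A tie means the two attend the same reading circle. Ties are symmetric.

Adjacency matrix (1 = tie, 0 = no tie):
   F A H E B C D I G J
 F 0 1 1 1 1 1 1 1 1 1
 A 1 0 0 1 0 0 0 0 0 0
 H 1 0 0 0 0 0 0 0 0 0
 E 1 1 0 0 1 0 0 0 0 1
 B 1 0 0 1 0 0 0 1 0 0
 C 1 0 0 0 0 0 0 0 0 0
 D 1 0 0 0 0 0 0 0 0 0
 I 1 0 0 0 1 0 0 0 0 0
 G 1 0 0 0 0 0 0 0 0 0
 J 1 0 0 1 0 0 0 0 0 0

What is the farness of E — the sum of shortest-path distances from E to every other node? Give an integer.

Distances from E: A:1, B:1, C:2, D:2, F:1, G:2, H:2, I:2, J:1.
Sum = 1 + 1 + 2 + 2 + 1 + 2 + 2 + 2 + 1 = 14.

14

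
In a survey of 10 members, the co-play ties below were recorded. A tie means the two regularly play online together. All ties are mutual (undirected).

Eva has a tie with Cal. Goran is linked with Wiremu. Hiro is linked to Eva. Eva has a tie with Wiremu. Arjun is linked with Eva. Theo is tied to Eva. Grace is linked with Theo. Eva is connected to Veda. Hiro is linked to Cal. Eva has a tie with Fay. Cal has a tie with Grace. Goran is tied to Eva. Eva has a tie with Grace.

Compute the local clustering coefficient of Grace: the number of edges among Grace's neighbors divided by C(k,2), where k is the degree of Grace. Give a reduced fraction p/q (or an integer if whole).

Grace's neighbors: Cal, Eva, and Theo (k = 3).
Possible neighbor pairs: C(3,2) = 3. Edges among them: Cal–Eva, Eva–Theo → e = 2.
Clustering(Grace) = 2/3.

2/3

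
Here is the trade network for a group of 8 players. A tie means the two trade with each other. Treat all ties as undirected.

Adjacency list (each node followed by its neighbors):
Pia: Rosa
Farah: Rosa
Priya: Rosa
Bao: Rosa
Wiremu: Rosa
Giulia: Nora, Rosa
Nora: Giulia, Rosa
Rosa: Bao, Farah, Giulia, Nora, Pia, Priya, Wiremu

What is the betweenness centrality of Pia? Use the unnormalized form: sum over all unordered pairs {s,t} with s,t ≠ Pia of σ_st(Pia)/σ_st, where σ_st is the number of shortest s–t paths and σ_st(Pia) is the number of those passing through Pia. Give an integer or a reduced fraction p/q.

No shortest path between any pair of other nodes passes through Pia.
Summing the contributions gives betweenness(Pia) = 0.

0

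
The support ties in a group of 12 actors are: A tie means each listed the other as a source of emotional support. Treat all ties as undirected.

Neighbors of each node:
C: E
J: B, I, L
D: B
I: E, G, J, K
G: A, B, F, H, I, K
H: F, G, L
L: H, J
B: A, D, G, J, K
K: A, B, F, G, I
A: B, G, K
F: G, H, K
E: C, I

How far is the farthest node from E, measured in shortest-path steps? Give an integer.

Distances from E: A:3, B:3, C:1, D:4, F:3, G:2, H:3, I:1, J:2, K:2, L:3.
The largest is 4 (to D), so the eccentricity of E is 4.

4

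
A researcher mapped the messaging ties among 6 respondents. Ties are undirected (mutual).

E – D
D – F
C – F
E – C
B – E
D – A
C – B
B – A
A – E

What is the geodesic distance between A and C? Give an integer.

One shortest route is A – B – C, which uses 2 edges, and A and C are not directly tied, so nothing shorter exists. So d(A,C) = 2.

2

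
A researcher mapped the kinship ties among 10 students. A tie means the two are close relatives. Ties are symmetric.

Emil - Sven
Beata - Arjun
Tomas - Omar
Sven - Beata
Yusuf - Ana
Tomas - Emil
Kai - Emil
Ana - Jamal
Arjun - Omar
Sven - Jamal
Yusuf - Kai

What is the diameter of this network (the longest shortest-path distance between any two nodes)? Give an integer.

Eccentricity of each node (its greatest distance to any other): Ana:5, Arjun:5, Beata:4, Emil:3, Jamal:4, Kai:4, Omar:5, Sven:3, Tomas:4, Yusuf:5.
The maximum eccentricity is 5, realized for instance by the pair Yusuf–Arjun via Yusuf – Kai – Emil – Tomas – Omar – Arjun. So the diameter is 5.

5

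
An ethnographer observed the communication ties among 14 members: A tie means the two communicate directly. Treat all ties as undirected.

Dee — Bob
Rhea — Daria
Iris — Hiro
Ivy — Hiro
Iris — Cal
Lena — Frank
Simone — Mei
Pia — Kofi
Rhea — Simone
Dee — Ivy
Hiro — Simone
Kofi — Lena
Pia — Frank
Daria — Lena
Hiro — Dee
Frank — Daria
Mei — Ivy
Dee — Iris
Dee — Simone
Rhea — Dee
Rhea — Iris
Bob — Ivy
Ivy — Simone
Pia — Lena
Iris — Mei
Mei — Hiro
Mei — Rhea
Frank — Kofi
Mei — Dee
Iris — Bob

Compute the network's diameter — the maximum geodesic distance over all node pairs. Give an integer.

Eccentricity of each node (its greatest distance to any other): Bob:5, Cal:5, Daria:3, Dee:4, Frank:4, Hiro:5, Iris:4, Ivy:5, Kofi:5, Lena:4, Mei:4, Pia:5, Rhea:3, Simone:4.
The maximum eccentricity is 5, realized for instance by the pair Kofi–Ivy via Kofi – Lena – Daria – Rhea – Mei – Ivy. So the diameter is 5.

5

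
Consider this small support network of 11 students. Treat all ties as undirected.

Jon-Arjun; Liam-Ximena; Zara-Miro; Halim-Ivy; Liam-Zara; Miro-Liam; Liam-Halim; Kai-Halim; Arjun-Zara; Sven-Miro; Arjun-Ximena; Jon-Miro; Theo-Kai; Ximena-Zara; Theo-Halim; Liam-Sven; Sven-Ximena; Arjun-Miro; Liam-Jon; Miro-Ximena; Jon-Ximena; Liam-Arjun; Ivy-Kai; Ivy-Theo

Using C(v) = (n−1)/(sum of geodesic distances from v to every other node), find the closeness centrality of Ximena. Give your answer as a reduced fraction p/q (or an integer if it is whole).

Distances from Ximena: Arjun:1, Halim:2, Ivy:3, Jon:1, Kai:3, Liam:1, Miro:1, Sven:1, Theo:3, Zara:1. Sum = 17.
n = 11, so closeness = 10/17.

10/17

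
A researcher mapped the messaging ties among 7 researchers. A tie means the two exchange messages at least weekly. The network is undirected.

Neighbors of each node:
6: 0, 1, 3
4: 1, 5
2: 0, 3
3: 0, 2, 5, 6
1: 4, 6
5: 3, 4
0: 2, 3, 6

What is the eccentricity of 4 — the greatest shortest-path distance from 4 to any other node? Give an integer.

Distances from 4: 0:3, 1:1, 2:3, 3:2, 5:1, 6:2.
The largest is 3 (to 2 and 0), so the eccentricity of 4 is 3.

3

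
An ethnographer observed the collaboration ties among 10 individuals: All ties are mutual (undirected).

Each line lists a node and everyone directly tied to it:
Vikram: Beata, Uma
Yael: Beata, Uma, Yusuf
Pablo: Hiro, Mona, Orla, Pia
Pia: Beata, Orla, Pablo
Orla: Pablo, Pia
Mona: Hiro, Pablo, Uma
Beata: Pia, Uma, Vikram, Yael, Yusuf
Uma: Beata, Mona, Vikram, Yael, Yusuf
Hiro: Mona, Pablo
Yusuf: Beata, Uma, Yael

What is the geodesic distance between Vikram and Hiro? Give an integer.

3

One shortest route is Vikram – Uma – Mona – Hiro, which uses 3 edges, and at distance 2 from Vikram we only reach {Mona, Pia, Yael, Yusuf}, which does not include Hiro. So d(Vikram,Hiro) = 3.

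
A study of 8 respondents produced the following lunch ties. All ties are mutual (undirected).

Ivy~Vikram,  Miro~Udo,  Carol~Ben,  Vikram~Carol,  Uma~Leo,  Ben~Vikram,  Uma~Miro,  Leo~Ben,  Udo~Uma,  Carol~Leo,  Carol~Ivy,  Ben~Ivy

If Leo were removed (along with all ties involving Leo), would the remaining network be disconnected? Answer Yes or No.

Removing Leo leaves {Ben, Carol, Ivy, and Vikram} with no path to {Miro, Udo, and Uma}, so the network splits into 2 components. Leo is a cut vertex.

Yes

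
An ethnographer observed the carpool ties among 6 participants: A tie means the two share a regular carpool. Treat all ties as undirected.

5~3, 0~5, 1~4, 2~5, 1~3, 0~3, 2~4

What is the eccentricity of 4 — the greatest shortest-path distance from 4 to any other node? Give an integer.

Distances from 4: 0:3, 1:1, 2:1, 3:2, 5:2.
The largest is 3 (to 0), so the eccentricity of 4 is 3.

3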